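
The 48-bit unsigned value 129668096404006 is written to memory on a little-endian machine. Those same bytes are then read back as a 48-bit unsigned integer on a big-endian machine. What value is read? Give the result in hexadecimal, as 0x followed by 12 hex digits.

129668096404006 in 48-bit hexadecimal is 0x75EEB4D32A26.
Stored little-endian, the bytes at ascending addresses are 26 2A D3 B4 EE 75.
Read back as big-endian, the last byte is least significant, giving 0x262AD3B4EE75.

0x262AD3B4EE75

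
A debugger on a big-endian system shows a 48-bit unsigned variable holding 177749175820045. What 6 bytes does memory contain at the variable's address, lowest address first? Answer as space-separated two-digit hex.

A1 A9 74 7B DF 0D

177749175820045 in hexadecimal, padded to 48 bits, is 0xA1A9747BDF0D.
Split into bytes (most-significant first): A1 A9 74 7B DF 0D.
In big-endian order the high byte comes first in memory.
So the memory order matches the most-significant-first order: A1 A9 74 7B DF 0D.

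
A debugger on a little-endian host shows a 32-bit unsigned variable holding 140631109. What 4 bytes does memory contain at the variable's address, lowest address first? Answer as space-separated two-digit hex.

45 DC 61 08

140631109 in hexadecimal, padded to 32 bits, is 0x0861DC45.
Split into bytes (most-significant first): 08 61 DC 45.
Little-endian stores the least-significant byte at the lowest address.
So at ascending addresses the bytes are 45 DC 61 08.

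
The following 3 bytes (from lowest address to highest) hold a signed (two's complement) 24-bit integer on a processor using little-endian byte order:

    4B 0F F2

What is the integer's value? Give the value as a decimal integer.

-913589

Little-endian stores the least-significant byte at the lowest address.
Reassemble most-significant byte first: F2 0F 4B → 0xF20F4B.
Top bit is set, so as a signed 24-bit value this is 0xF20F4B − 2^24 = -913589.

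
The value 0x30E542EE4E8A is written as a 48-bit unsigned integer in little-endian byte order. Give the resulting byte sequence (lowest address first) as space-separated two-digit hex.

Split into bytes (most-significant first): 30 E5 42 EE 4E 8A.
Little-endian stores the least-significant byte at the lowest address.
So at ascending addresses the bytes are 8A 4E EE 42 E5 30.

8A 4E EE 42 E5 30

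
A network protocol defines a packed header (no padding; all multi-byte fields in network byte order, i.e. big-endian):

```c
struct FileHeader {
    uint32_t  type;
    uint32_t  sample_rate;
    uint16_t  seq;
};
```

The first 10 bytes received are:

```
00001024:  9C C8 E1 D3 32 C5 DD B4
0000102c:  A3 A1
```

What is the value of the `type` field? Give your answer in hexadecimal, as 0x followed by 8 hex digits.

0x9CC8E1D3

`type` is the first field, at byte offset 0, occupying 4 bytes.
Bytes at offsets 0..3: 9C C8 E1 D3.
Big-endian: lowest address holds the most-significant byte.
The bytes are already most-significant first: 0x9CC8E1D3.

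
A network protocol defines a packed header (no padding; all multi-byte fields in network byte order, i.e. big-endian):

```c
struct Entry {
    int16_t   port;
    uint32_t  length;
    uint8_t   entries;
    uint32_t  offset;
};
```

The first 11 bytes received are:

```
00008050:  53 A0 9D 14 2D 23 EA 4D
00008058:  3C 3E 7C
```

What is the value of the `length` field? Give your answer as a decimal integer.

2635345187

`length` follows `port` (2 bytes), so it starts at byte offset 2 and occupies 4 bytes.
Bytes at offsets 2..5: 9D 14 2D 23.
Big-endian: lowest address holds the most-significant byte.
The bytes are already most-significant first: 0x9D142D23.
0x9D142D23 = 2635345187.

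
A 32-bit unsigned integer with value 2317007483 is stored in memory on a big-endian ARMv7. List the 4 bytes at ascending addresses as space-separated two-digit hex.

8A 1A BA 7B

2317007483 in hexadecimal, padded to 32 bits, is 0x8A1ABA7B.
Split into bytes (most-significant first): 8A 1A BA 7B.
In big-endian order the high byte comes first in memory.
So the memory order matches the most-significant-first order: 8A 1A BA 7B.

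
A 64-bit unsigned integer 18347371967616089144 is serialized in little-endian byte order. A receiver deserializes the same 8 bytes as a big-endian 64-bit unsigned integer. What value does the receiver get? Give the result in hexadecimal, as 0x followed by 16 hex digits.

18347371967616089144 in 64-bit hexadecimal is 0xFE9EF59893B77C38.
Stored little-endian, the bytes at ascending addresses are 38 7C B7 93 98 F5 9E FE.
Read back as big-endian, the last byte is least significant, giving 0x387CB79398F59EFE.

0x387CB79398F59EFE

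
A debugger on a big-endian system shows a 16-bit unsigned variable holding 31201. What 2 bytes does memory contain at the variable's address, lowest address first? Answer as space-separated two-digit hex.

31201 in hexadecimal, padded to 16 bits, is 0x79E1.
Split into bytes (most-significant first): 79 E1.
Big-endian stores the most-significant byte at the lowest address.
So the memory order matches the most-significant-first order: 79 E1.

79 E1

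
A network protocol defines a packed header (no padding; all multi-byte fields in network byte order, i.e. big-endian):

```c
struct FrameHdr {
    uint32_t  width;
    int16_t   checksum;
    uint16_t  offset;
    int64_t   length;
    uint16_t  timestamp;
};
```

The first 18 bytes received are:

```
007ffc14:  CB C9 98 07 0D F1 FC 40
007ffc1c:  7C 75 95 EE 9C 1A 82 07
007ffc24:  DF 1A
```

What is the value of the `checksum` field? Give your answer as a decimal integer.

`checksum` follows `width` (4 bytes), so it starts at byte offset 4 and occupies 2 bytes.
Bytes at offsets 4..5: 0D F1.
In big-endian order the high byte comes first in memory.
The bytes are already most-significant first: 0x0DF1.
0x0DF1 = 3569.

3569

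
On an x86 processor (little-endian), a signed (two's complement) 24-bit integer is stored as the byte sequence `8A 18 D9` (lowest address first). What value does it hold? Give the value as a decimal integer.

In little-endian order the low byte comes first in memory.
Reassemble most-significant byte first: D9 18 8A → 0xD9188A.
Top bit is set, so as a signed 24-bit value this is 0xD9188A − 2^24 = -2549622.

-2549622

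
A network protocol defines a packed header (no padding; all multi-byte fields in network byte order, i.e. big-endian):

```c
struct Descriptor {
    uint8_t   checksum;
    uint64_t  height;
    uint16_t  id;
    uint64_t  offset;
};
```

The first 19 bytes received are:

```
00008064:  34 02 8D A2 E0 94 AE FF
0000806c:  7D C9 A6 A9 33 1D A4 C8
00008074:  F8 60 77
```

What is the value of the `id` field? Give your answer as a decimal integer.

`id` follows `checksum` (1 B), `height` (8 B), so it starts at offset 1 + 8 = 9 and occupies 2 bytes.
Bytes at offsets 9..10: C9 A6.
Big-endian: lowest address holds the most-significant byte.
The bytes are already most-significant first: 0xC9A6.
0xC9A6 = 51622.

51622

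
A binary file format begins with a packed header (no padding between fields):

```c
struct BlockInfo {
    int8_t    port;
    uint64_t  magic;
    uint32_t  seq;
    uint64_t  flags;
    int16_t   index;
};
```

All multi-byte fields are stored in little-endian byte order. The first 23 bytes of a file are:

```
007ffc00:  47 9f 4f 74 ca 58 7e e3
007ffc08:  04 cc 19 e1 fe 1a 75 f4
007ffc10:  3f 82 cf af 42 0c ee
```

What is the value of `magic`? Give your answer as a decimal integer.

`magic` follows `port` (1 byte), so it starts at byte offset 1 and occupies 8 bytes.
Bytes at offsets 1..8: 9F 4F 74 CA 58 7E E3 04.
Little-endian: lowest address holds the least-significant byte.
Reassemble most-significant byte first: 04 E3 7E 58 CA 74 4F 9F → 0x04E37E58CA744F9F.
0x04E37E58CA744F9F = 352264115683872671.

352264115683872671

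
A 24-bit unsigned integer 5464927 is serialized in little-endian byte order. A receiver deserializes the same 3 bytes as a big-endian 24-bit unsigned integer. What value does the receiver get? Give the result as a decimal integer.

5464927 in 24-bit hexadecimal is 0x53635F.
Stored little-endian, the bytes at ascending addresses are 5F 63 53.
Read back as big-endian, the last byte is least significant, giving 0x5F6353.
0x5F6353 = 6251347.

6251347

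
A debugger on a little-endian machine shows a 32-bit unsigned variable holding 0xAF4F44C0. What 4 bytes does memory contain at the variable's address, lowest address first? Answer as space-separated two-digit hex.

C0 44 4F AF

Split into bytes (most-significant first): AF 4F 44 C0.
Little-endian stores the least-significant byte at the lowest address.
So at ascending addresses the bytes are C0 44 4F AF.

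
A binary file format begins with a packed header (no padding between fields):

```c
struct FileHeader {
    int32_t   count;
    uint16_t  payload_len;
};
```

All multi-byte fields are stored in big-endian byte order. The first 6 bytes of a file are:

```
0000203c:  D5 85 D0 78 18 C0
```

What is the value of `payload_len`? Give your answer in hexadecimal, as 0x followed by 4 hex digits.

`payload_len` follows `count` (4 bytes), so it starts at byte offset 4 and occupies 2 bytes.
Bytes at offsets 4..5: 18 C0.
Big-endian stores the most-significant byte at the lowest address.
The bytes are already most-significant first: 0x18C0.

0x18C0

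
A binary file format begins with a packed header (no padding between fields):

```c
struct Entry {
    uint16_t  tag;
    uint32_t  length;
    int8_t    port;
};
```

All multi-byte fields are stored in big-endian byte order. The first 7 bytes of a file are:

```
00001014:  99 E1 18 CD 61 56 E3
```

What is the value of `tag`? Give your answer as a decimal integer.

`tag` is the first field, at byte offset 0, occupying 2 bytes.
Bytes at offsets 0..1: 99 E1.
Big-endian stores the most-significant byte at the lowest address.
The bytes are already most-significant first: 0x99E1.
0x99E1 = 39393.

39393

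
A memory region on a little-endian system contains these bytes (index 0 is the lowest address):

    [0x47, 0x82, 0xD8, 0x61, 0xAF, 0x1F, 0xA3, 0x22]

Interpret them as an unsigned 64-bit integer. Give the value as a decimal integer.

In little-endian order the low byte comes first in memory.
Reassemble most-significant byte first: 22 A3 1F AF 61 D8 82 47 → 0x22A31FAF61D88247.
0x22A31FAF61D88247 = 2495873456614703687.

2495873456614703687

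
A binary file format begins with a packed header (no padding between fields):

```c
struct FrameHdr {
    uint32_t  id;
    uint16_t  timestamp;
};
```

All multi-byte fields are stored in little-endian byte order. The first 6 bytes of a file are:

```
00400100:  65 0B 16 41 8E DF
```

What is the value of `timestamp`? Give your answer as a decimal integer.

`timestamp` follows `id` (4 bytes), so it starts at byte offset 4 and occupies 2 bytes.
Bytes at offsets 4..5: 8E DF.
Little-endian stores the least-significant byte at the lowest address.
Reassemble most-significant byte first: DF 8E → 0xDF8E.
0xDF8E = 57230.

57230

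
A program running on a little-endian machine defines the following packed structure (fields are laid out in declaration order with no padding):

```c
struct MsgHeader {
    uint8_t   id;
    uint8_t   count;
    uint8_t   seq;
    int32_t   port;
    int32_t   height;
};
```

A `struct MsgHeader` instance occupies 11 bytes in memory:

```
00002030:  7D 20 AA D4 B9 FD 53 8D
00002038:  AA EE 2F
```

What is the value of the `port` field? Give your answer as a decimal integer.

1409137108

`port` follows `id` (1 B), `count` (1 B), `seq` (1 B), so it starts at offset 1 + 1 + 1 = 3 and occupies 4 bytes.
Bytes at offsets 3..6: D4 B9 FD 53.
Little-endian stores the least-significant byte at the lowest address.
Reassemble most-significant byte first: 53 FD B9 D4 → 0x53FDB9D4.
0x53FDB9D4 = 1409137108.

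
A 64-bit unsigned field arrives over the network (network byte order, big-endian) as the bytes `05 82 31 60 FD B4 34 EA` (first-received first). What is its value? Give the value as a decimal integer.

396934009805092074

Big-endian stores the most-significant byte at the lowest address.
The bytes are already most-significant first: 0x05823160FDB434EA.
0x05823160FDB434EA = 396934009805092074.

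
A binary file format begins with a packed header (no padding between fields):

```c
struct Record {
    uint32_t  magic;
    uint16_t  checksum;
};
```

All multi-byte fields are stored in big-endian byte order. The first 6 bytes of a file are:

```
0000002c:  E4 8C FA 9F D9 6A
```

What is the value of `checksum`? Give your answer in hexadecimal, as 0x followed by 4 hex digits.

`checksum` follows `magic` (4 bytes), so it starts at byte offset 4 and occupies 2 bytes.
Bytes at offsets 4..5: D9 6A.
In big-endian order the high byte comes first in memory.
The bytes are already most-significant first: 0xD96A.

0xD96A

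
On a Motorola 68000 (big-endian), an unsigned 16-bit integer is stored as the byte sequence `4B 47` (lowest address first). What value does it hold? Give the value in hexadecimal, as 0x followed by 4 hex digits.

0x4B47

Big-endian stores the most-significant byte at the lowest address.
The bytes are already most-significant first: 0x4B47.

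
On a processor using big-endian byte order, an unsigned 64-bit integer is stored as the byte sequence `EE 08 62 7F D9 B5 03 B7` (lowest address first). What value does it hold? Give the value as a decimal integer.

In big-endian order the high byte comes first in memory.
The bytes are already most-significant first: 0xEE08627FD9B503B7.
0xEE08627FD9B503B7 = 17152067482093421495.

17152067482093421495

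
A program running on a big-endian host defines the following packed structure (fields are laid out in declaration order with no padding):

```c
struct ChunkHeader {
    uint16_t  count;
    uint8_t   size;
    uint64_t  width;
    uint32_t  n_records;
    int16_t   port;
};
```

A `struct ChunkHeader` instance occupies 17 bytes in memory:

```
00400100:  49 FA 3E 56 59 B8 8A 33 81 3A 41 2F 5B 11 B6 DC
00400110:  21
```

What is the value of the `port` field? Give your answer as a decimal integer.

`port` follows `count` (2 B), `size` (1 B), `width` (8 B), `n_records` (4 B), so it starts at offset 2 + 1 + 8 + 4 = 15 and occupies 2 bytes.
Bytes at offsets 15..16: DC 21.
Big-endian stores the most-significant byte at the lowest address.
The bytes are already most-significant first: 0xDC21.
Top bit is set, so as a signed 16-bit value this is 0xDC21 − 2^16 = -9183.

-9183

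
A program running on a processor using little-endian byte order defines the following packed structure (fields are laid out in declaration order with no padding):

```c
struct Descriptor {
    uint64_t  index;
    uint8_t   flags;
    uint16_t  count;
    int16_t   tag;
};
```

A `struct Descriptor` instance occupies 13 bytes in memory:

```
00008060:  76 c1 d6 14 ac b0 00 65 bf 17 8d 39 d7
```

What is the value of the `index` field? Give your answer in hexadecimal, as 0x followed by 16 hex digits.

`index` is the first field, at byte offset 0, occupying 8 bytes.
Bytes at offsets 0..7: 76 C1 D6 14 AC B0 00 65.
Little-endian: lowest address holds the least-significant byte.
Reassemble most-significant byte first: 65 00 B0 AC 14 D6 C1 76 → 0x6500B0AC14D6C176.

0x6500B0AC14D6C176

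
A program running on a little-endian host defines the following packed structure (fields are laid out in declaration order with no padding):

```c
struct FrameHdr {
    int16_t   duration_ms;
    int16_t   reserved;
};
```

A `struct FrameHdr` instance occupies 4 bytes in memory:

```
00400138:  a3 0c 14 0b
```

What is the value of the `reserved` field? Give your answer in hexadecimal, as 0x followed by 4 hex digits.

0x0B14

`reserved` follows `duration_ms` (2 bytes), so it starts at byte offset 2 and occupies 2 bytes.
Bytes at offsets 2..3: 14 0B.
Little-endian stores the least-significant byte at the lowest address.
Reassemble most-significant byte first: 0B 14 → 0x0B14.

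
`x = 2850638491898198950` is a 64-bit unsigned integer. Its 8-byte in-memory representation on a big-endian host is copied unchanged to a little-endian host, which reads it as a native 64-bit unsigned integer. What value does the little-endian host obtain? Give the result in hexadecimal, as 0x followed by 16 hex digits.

0xA6BBA5E49A808F27

2850638491898198950 in 64-bit hexadecimal is 0x278F809AE4A5BBA6.
Stored big-endian, the bytes at ascending addresses are 27 8F 80 9A E4 A5 BB A6.
Read back as little-endian, the first byte is least significant, giving 0xA6BBA5E49A808F27.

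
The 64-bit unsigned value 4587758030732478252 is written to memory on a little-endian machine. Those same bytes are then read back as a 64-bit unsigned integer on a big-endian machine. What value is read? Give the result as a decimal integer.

3190590576768428607

4587758030732478252 in 64-bit hexadecimal is 0x3FAAFD9F3941472C.
Stored little-endian, the bytes at ascending addresses are 2C 47 41 39 9F FD AA 3F.
Read back as big-endian, the last byte is least significant, giving 0x2C4741399FFDAA3F.
0x2C4741399FFDAA3F = 3190590576768428607.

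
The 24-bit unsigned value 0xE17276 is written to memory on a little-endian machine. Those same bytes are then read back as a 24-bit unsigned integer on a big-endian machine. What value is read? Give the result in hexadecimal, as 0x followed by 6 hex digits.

0x7672E1

Stored little-endian, the bytes at ascending addresses are 76 72 E1.
Read back as big-endian, the last byte is least significant, giving 0x7672E1.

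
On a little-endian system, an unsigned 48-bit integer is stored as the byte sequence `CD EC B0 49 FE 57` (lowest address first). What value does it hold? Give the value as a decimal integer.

Little-endian: lowest address holds the least-significant byte.
Reassemble most-significant byte first: 57 FE 49 B0 EC CD → 0x57FE49B0ECCD.
0x57FE49B0ECCD = 96749669641421.

96749669641421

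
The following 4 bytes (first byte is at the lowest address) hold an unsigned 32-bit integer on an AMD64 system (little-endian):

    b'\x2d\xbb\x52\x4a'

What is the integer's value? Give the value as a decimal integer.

1246935853

Little-endian stores the least-significant byte at the lowest address.
Reassemble most-significant byte first: 4A 52 BB 2D → 0x4A52BB2D.
0x4A52BB2D = 1246935853.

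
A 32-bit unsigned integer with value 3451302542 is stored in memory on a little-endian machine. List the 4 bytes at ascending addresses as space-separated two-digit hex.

3451302542 in hexadecimal, padded to 32 bits, is 0xCDB6B28E.
Split into bytes (most-significant first): CD B6 B2 8E.
Little-endian: lowest address holds the least-significant byte.
So at ascending addresses the bytes are 8E B2 B6 CD.

8E B2 B6 CD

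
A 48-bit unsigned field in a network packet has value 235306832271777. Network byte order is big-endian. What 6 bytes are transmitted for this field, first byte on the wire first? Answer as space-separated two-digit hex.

235306832271777 in hexadecimal, padded to 48 bits, is 0xD602A42699A1.
Split into bytes (most-significant first): D6 02 A4 26 99 A1.
Big-endian: lowest address holds the most-significant byte.
So the memory order matches the most-significant-first order: D6 02 A4 26 99 A1.

D6 02 A4 26 99 A1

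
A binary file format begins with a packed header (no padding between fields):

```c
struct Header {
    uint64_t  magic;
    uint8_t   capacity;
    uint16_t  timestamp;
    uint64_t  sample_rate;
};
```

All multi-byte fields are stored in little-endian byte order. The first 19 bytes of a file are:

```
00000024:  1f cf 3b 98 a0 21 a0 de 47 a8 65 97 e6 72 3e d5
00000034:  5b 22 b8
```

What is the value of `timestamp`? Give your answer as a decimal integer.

`timestamp` follows `magic` (8 B), `capacity` (1 B), so it starts at offset 8 + 1 = 9 and occupies 2 bytes.
Bytes at offsets 9..10: A8 65.
In little-endian order the low byte comes first in memory.
Reassemble most-significant byte first: 65 A8 → 0x65A8.
0x65A8 = 26024.

26024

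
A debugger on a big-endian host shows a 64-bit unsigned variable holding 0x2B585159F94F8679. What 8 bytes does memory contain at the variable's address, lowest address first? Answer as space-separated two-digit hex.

Split into bytes (most-significant first): 2B 58 51 59 F9 4F 86 79.
Big-endian: lowest address holds the most-significant byte.
So the memory order matches the most-significant-first order: 2B 58 51 59 F9 4F 86 79.

2B 58 51 59 F9 4F 86 79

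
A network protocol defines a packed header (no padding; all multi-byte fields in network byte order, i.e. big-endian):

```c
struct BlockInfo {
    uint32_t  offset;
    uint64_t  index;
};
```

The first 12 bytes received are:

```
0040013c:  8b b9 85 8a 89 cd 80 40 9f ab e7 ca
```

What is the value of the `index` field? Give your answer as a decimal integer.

9929733768466917322

`index` follows `offset` (4 bytes), so it starts at byte offset 4 and occupies 8 bytes.
Bytes at offsets 4..11: 89 CD 80 40 9F AB E7 CA.
Big-endian stores the most-significant byte at the lowest address.
The bytes are already most-significant first: 0x89CD80409FABE7CA.
0x89CD80409FABE7CA = 9929733768466917322.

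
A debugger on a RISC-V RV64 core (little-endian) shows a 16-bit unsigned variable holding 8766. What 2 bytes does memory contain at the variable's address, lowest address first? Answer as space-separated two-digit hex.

8766 in hexadecimal, padded to 16 bits, is 0x223E.
Split into bytes (most-significant first): 22 3E.
In little-endian order the low byte comes first in memory.
So at ascending addresses the bytes are 3E 22.

3E 22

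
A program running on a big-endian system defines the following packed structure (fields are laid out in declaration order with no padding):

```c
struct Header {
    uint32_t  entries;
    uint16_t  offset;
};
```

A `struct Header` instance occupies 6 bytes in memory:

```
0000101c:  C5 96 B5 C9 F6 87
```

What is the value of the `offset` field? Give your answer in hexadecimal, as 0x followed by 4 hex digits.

`offset` follows `entries` (4 bytes), so it starts at byte offset 4 and occupies 2 bytes.
Bytes at offsets 4..5: F6 87.
Big-endian: lowest address holds the most-significant byte.
The bytes are already most-significant first: 0xF687.

0xF687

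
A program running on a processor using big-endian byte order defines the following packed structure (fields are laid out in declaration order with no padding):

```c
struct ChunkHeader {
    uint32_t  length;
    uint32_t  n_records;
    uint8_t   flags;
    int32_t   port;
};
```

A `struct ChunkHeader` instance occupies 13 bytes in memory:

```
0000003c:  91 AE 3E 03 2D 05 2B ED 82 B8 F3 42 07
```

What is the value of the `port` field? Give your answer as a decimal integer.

-1192017401

`port` follows `length` (4 B), `n_records` (4 B), `flags` (1 B), so it starts at offset 4 + 4 + 1 = 9 and occupies 4 bytes.
Bytes at offsets 9..12: B8 F3 42 07.
Big-endian: lowest address holds the most-significant byte.
The bytes are already most-significant first: 0xB8F34207.
Top bit is set, so as a signed 32-bit value this is 0xB8F34207 − 2^32 = -1192017401.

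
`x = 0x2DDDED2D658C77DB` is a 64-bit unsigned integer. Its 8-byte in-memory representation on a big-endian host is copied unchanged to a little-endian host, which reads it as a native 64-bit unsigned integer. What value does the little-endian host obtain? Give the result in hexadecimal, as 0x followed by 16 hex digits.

0xDB778C652DEDDD2D

Stored big-endian, the bytes at ascending addresses are 2D DD ED 2D 65 8C 77 DB.
Read back as little-endian, the first byte is least significant, giving 0xDB778C652DEDDD2D.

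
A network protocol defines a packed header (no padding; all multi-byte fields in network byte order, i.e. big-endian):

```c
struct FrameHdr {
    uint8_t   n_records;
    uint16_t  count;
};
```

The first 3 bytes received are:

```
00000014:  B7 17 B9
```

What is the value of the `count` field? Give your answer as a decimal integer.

`count` follows `n_records` (1 byte), so it starts at byte offset 1 and occupies 2 bytes.
Bytes at offsets 1..2: 17 B9.
Big-endian stores the most-significant byte at the lowest address.
The bytes are already most-significant first: 0x17B9.
0x17B9 = 6073.

6073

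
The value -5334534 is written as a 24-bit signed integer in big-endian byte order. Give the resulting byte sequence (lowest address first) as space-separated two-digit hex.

AE 99 FA

Two's complement of -5334534 in 24 bits: 5334534 = 0x516606; invert → 0xAE99F9; add 1 → 0xAE99FA.
Split into bytes (most-significant first): AE 99 FA.
Big-endian: lowest address holds the most-significant byte.
So the memory order matches the most-significant-first order: AE 99 FA.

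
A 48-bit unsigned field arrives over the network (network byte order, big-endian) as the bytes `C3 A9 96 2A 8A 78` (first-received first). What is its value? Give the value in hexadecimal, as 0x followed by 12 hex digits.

In big-endian order the high byte comes first in memory.
The bytes are already most-significant first: 0xC3A9962A8A78.

0xC3A9962A8A78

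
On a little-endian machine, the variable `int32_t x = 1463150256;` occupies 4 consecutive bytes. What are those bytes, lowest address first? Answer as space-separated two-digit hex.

1463150256 in hexadecimal, padded to 32 bits, is 0x5735E6B0.
Split into bytes (most-significant first): 57 35 E6 B0.
Little-endian stores the least-significant byte at the lowest address.
So at ascending addresses the bytes are B0 E6 35 57.

B0 E6 35 57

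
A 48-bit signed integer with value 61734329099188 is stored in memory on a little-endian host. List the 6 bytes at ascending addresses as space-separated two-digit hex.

61734329099188 in hexadecimal, padded to 48 bits, is 0x3825A4C1A3B4.
Split into bytes (most-significant first): 38 25 A4 C1 A3 B4.
Little-endian stores the least-significant byte at the lowest address.
So at ascending addresses the bytes are B4 A3 C1 A4 25 38.

B4 A3 C1 A4 25 38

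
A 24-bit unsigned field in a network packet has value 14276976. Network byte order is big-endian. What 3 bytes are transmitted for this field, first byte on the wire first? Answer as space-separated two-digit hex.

D9 D9 70

14276976 in hexadecimal, padded to 24 bits, is 0xD9D970.
Split into bytes (most-significant first): D9 D9 70.
Big-endian: lowest address holds the most-significant byte.
So the memory order matches the most-significant-first order: D9 D9 70.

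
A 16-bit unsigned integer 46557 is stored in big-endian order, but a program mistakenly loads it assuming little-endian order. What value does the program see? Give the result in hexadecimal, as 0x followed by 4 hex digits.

46557 in 16-bit hexadecimal is 0xB5DD.
Stored big-endian, the bytes at ascending addresses are B5 DD.
Read back as little-endian, the first byte is least significant, giving 0xDDB5.

0xDDB5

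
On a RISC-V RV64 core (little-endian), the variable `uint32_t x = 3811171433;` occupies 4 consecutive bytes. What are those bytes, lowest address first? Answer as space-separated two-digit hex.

3811171433 in hexadecimal, padded to 32 bits, is 0xE329DC69.
Split into bytes (most-significant first): E3 29 DC 69.
In little-endian order the low byte comes first in memory.
So at ascending addresses the bytes are 69 DC 29 E3.

69 DC 29 E3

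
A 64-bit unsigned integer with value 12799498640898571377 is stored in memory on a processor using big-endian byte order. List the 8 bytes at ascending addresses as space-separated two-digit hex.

B1 A0 F4 33 01 DA BC 71

12799498640898571377 in hexadecimal, padded to 64 bits, is 0xB1A0F43301DABC71.
Split into bytes (most-significant first): B1 A0 F4 33 01 DA BC 71.
Big-endian: lowest address holds the most-significant byte.
So the memory order matches the most-significant-first order: B1 A0 F4 33 01 DA BC 71.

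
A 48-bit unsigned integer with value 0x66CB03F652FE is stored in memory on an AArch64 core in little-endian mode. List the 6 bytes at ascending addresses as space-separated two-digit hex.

Split into bytes (most-significant first): 66 CB 03 F6 52 FE.
In little-endian order the low byte comes first in memory.
So at ascending addresses the bytes are FE 52 F6 03 CB 66.

FE 52 F6 03 CB 66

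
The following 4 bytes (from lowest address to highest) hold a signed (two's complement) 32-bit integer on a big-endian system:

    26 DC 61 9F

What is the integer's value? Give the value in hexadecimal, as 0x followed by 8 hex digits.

0x26DC619F

Big-endian stores the most-significant byte at the lowest address.
The bytes are already most-significant first: 0x26DC619F.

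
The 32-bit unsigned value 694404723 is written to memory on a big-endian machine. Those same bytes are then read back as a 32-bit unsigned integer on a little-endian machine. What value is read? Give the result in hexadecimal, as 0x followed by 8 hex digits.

0x73C66329

694404723 in 32-bit hexadecimal is 0x2963C673.
Stored big-endian, the bytes at ascending addresses are 29 63 C6 73.
Read back as little-endian, the first byte is least significant, giving 0x73C66329.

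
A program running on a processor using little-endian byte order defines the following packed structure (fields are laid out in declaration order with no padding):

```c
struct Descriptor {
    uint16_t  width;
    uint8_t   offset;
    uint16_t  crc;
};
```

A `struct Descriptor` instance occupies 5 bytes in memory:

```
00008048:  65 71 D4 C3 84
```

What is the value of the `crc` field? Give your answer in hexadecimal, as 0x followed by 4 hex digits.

0x84C3

`crc` follows `width` (2 B), `offset` (1 B), so it starts at offset 2 + 1 = 3 and occupies 2 bytes.
Bytes at offsets 3..4: C3 84.
Little-endian: lowest address holds the least-significant byte.
Reassemble most-significant byte first: 84 C3 → 0x84C3.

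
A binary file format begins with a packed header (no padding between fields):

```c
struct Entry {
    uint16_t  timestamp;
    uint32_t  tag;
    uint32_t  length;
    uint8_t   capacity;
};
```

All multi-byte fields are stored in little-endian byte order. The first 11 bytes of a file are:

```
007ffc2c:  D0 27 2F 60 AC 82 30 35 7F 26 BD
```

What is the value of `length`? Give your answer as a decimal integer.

645870896

`length` follows `timestamp` (2 B), `tag` (4 B), so it starts at offset 2 + 4 = 6 and occupies 4 bytes.
Bytes at offsets 6..9: 30 35 7F 26.
Little-endian stores the least-significant byte at the lowest address.
Reassemble most-significant byte first: 26 7F 35 30 → 0x267F3530.
0x267F3530 = 645870896.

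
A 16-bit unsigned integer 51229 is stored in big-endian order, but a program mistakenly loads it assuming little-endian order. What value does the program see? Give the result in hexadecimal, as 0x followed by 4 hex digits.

0x1DC8

51229 in 16-bit hexadecimal is 0xC81D.
Stored big-endian, the bytes at ascending addresses are C8 1D.
Read back as little-endian, the first byte is least significant, giving 0x1DC8.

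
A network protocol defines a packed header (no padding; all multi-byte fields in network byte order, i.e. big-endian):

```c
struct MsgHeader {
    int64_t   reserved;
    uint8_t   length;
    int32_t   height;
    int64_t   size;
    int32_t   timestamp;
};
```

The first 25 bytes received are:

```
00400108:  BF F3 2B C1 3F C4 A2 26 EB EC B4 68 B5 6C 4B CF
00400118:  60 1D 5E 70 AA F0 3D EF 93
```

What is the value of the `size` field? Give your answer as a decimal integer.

`size` follows `reserved` (8 B), `length` (1 B), `height` (4 B), so it starts at offset 8 + 1 + 4 = 13 and occupies 8 bytes.
Bytes at offsets 13..20: 6C 4B CF 60 1D 5E 70 AA.
In big-endian order the high byte comes first in memory.
The bytes are already most-significant first: 0x6C4BCF601D5E70AA.
0x6C4BCF601D5E70AA = 7803558791066054826.

7803558791066054826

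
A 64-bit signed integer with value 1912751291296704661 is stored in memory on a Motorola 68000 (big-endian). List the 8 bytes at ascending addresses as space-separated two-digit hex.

1A 8B 75 2A 4D 68 E8 95

1912751291296704661 in hexadecimal, padded to 64 bits, is 0x1A8B752A4D68E895.
Split into bytes (most-significant first): 1A 8B 75 2A 4D 68 E8 95.
Big-endian: lowest address holds the most-significant byte.
So the memory order matches the most-significant-first order: 1A 8B 75 2A 4D 68 E8 95.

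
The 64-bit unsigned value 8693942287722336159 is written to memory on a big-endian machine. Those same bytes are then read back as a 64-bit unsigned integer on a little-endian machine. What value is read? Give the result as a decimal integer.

8693942287722336159 in 64-bit hexadecimal is 0x78A71672BD6FCF9F.
Stored big-endian, the bytes at ascending addresses are 78 A7 16 72 BD 6F CF 9F.
Read back as little-endian, the first byte is least significant, giving 0x9FCF6FBD7216A778.
0x9FCF6FBD7216A778 = 11515545631663236984.

11515545631663236984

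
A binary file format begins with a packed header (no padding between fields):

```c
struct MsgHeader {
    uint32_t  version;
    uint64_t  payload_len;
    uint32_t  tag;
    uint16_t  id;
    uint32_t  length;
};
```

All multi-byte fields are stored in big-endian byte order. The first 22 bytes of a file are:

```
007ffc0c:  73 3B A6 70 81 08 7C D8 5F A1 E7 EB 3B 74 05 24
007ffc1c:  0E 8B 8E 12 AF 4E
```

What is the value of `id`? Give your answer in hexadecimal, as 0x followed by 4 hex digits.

0x0E8B

`id` follows `version` (4 B), `payload_len` (8 B), `tag` (4 B), so it starts at offset 4 + 8 + 4 = 16 and occupies 2 bytes.
Bytes at offsets 16..17: 0E 8B.
Big-endian: lowest address holds the most-significant byte.
The bytes are already most-significant first: 0x0E8B.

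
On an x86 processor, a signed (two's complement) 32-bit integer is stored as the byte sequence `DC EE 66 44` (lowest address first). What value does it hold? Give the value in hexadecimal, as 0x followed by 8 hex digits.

In little-endian order the low byte comes first in memory.
Reassemble most-significant byte first: 44 66 EE DC → 0x4466EEDC.

0x4466EEDC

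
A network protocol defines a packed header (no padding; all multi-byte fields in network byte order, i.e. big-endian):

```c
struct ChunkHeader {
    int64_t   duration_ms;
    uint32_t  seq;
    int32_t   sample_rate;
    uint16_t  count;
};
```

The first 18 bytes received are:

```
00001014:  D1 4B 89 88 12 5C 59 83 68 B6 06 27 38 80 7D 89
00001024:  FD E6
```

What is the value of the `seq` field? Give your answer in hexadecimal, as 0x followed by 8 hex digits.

0x68B60627

`seq` follows `duration_ms` (8 bytes), so it starts at byte offset 8 and occupies 4 bytes.
Bytes at offsets 8..11: 68 B6 06 27.
Big-endian: lowest address holds the most-significant byte.
The bytes are already most-significant first: 0x68B60627.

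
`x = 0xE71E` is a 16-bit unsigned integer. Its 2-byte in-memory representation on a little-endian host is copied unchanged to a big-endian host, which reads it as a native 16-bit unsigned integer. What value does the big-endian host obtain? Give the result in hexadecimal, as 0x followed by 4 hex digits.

Stored little-endian, the bytes at ascending addresses are 1E E7.
Read back as big-endian, the last byte is least significant, giving 0x1EE7.

0x1EE7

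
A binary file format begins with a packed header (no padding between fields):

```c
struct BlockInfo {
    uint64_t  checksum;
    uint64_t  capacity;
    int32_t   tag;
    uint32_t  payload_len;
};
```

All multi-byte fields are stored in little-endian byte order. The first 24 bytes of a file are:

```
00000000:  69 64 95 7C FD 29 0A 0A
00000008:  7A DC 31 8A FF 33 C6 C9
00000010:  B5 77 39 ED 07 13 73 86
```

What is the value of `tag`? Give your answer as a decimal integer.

-315000907

`tag` follows `checksum` (8 B), `capacity` (8 B), so it starts at offset 8 + 8 = 16 and occupies 4 bytes.
Bytes at offsets 16..19: B5 77 39 ED.
Little-endian stores the least-significant byte at the lowest address.
Reassemble most-significant byte first: ED 39 77 B5 → 0xED3977B5.
Top bit is set, so as a signed 32-bit value this is 0xED3977B5 − 2^32 = -315000907.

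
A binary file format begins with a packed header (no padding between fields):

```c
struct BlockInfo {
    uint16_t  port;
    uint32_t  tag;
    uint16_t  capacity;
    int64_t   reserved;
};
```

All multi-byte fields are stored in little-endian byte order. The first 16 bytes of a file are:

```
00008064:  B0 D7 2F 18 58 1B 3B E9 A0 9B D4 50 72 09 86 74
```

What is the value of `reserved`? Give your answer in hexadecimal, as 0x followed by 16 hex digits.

0x7486097250D49BA0

`reserved` follows `port` (2 B), `tag` (4 B), `capacity` (2 B), so it starts at offset 2 + 4 + 2 = 8 and occupies 8 bytes.
Bytes at offsets 8..15: A0 9B D4 50 72 09 86 74.
In little-endian order the low byte comes first in memory.
Reassemble most-significant byte first: 74 86 09 72 50 D4 9B A0 → 0x7486097250D49BA0.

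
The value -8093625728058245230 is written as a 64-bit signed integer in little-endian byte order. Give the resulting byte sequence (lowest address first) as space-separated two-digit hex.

Two's complement of -8093625728058245230 in 64 bits: 8093625728058245230 = 0x705255B7C1DFC06E; invert → 0x8FADAA483E203F91; add 1 → 0x8FADAA483E203F92.
Split into bytes (most-significant first): 8F AD AA 48 3E 20 3F 92.
In little-endian order the low byte comes first in memory.
So at ascending addresses the bytes are 92 3F 20 3E 48 AA AD 8F.

92 3F 20 3E 48 AA AD 8F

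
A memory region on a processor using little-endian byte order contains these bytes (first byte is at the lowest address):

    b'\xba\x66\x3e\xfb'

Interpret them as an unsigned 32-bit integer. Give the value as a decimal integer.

4215170746

Little-endian: lowest address holds the least-significant byte.
Reassemble most-significant byte first: FB 3E 66 BA → 0xFB3E66BA.
0xFB3E66BA = 4215170746.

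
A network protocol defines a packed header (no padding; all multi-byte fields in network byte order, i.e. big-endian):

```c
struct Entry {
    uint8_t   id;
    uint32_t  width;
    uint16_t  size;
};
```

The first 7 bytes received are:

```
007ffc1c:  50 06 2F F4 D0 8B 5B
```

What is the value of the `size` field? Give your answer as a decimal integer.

`size` follows `id` (1 B), `width` (4 B), so it starts at offset 1 + 4 = 5 and occupies 2 bytes.
Bytes at offsets 5..6: 8B 5B.
Big-endian: lowest address holds the most-significant byte.
The bytes are already most-significant first: 0x8B5B.
0x8B5B = 35675.

35675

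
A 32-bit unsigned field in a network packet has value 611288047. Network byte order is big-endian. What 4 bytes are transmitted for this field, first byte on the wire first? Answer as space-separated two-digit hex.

24 6F 83 EF

611288047 in hexadecimal, padded to 32 bits, is 0x246F83EF.
Split into bytes (most-significant first): 24 6F 83 EF.
Big-endian stores the most-significant byte at the lowest address.
So the memory order matches the most-significant-first order: 24 6F 83 EF.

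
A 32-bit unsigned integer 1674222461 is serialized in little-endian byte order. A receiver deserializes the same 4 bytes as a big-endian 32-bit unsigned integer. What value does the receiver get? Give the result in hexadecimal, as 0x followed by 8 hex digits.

1674222461 in 32-bit hexadecimal is 0x63CA9B7D.
Stored little-endian, the bytes at ascending addresses are 7D 9B CA 63.
Read back as big-endian, the last byte is least significant, giving 0x7D9BCA63.

0x7D9BCA63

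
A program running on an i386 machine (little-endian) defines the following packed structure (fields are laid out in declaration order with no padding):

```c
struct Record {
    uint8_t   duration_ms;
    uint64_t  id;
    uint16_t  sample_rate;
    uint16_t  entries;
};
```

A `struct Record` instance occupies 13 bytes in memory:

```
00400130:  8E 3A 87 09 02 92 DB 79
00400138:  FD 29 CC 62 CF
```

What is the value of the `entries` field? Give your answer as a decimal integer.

`entries` follows `duration_ms` (1 B), `id` (8 B), `sample_rate` (2 B), so it starts at offset 1 + 8 + 2 = 11 and occupies 2 bytes.
Bytes at offsets 11..12: 62 CF.
Little-endian stores the least-significant byte at the lowest address.
Reassemble most-significant byte first: CF 62 → 0xCF62.
0xCF62 = 53090.

53090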